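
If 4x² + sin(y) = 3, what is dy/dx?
Differentiate the relation implicitly: treat y = y(x) and apply the chain rule, so every y-derivative picks up a y' = dy/dx factor.

With everything moved to the left-hand side, differentiate term by term:
  d/dx[4x^2] = 8x
  d/dx[sin(y)] = y'·cos(y)
  d/dx[-3] = 0

Separating the contributions that come from x directly and those that come through y:
  without y':      8x
  multiplying y':  cos(y)

so (8x) + (cos(y))·y' = 0, and therefore
  dy/dx = -(8x)/(cos(y)) = -8x/cos(y)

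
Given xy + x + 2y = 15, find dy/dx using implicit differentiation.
Differentiate both sides with respect to x, treating y as y(x). By the chain rule, any term containing y contributes a factor of y' = dy/dx when we differentiate it.

Move every term to one side and write the relation as F(x, y) = 0. Term by term,
  d/dx[xy] = x·y' + y
  d/dx[x] = 1
  d/dx[2y] = 2·y'
  d/dx[-15] = 0

The pieces without y' make up ∂F/∂x and the coefficient of y' is ∂F/∂y:
  ∂F/∂x = y + 1,
  ∂F/∂y = x + 2.

Since d/dx[F] = ∂F/∂x + (∂F/∂y)·y' = 0, solve for y':
  (∂F/∂y)·y' = -∂F/∂x
  dy/dx = -(∂F/∂x)/(∂F/∂y) = -(y + 1)/(x + 2) = (-y - 1)/(x + 2)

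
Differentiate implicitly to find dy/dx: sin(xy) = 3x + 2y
Take d/dx of both sides. Since y is implicitly a function of x, the chain rule attaches a y' = dy/dx factor whenever we differentiate through y.

Set F(x, y) = (left side) − (right side), so the curve is F = 0. Differentiating each term of F:
  d/dx[-3x] = -3
  d/dx[-2y] = -2·y'
  d/dx[sin(xy)] = (x·y' + y)·cos(xy)

Collecting, the y'-free part is the partial derivative in x and the y' coefficient is the partial derivative in y:
  ∂F/∂x = y·cos(xy) - 3
  ∂F/∂y = x·cos(xy) - 2

so d/dx[F(x, y(x))] = ∂F/∂x + (∂F/∂y)·y' = 0. Rearranging,
  dy/dx = -(∂F/∂x)/(∂F/∂y) = -(y·cos(xy) - 3)/(x·cos(xy) - 2) = (-y·cos(xy) + 3)/(x·cos(xy) - 2)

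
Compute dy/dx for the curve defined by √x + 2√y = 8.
Differentiate both sides with respect to x, treating y as y(x). By the chain rule, any term containing y contributes a factor of y' = dy/dx when we differentiate it.

Move every term to one side and write the relation as F(x, y) = 0. Term by term,
  d/dx[√(x)] = 1/(2√(x))
  d/dx[2√(y)] = y'/√(y)
  d/dx[-8] = 0

The pieces without y' make up ∂F/∂x and the coefficient of y' is ∂F/∂y:
  ∂F/∂x = 1/(2√(x)),
  ∂F/∂y = 1/√(y).

Since d/dx[F] = ∂F/∂x + (∂F/∂y)·y' = 0, solve for y':
  (∂F/∂y)·y' = -∂F/∂x
  dy/dx = -(∂F/∂x)/(∂F/∂y) = -(1/(2√(x)))/(1/√(y)) = -√(y)/(2√(x))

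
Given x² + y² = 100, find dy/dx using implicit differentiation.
Differentiate both sides with respect to x, treating y as y(x). By the chain rule, any term containing y contributes a factor of y' = dy/dx when we differentiate it.

Move every term to one side and write the relation as F(x, y) = 0. Term by term,
  d/dx[x^2] = 2x
  d/dx[y^2] = 2y·y'
  d/dx[-100] = 0

The pieces without y' make up ∂F/∂x and the coefficient of y' is ∂F/∂y:
  ∂F/∂x = 2x,
  ∂F/∂y = 2y.

Since d/dx[F] = ∂F/∂x + (∂F/∂y)·y' = 0, solve for y':
  (∂F/∂y)·y' = -∂F/∂x
  dy/dx = -(∂F/∂x)/(∂F/∂y) = -(2x)/(2y) = -x/y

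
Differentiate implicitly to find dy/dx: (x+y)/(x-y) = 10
Differentiate the relation implicitly: treat y = y(x) and apply the chain rule, so every y-derivative picks up a y' = dy/dx factor.

With everything moved to the left-hand side, differentiate term by term:
  d/dx[(x + y)/(x - y)] = (y' + 1)/(x - y) + (x + y)(y' - 1)/(x - y)^2
  d/dx[-10] = 0

Separating the contributions that come from x directly and those that come through y:
  without y':      1/(x - y) - (x + y)/(x - y)^2
  multiplying y':  1/(x - y) + (x + y)/(x - y)^2

so (1/(x - y) - (x + y)/(x - y)^2) + (1/(x - y) + (x + y)/(x - y)^2)·y' = 0, and therefore
  dy/dx = -(1/(x - y) - (x + y)/(x - y)^2)/(1/(x - y) + (x + y)/(x - y)^2)
        = -(-2y/(x - y)^2)/(2x/(x - y)^2) = y/x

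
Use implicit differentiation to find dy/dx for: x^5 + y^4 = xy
Apply d/dx to both sides, remembering that y depends on x. Each occurrence of y therefore brings in a y' = dy/dx via the chain rule.

With F(x, y) equal to the left-hand side minus the right, differentiate F term by term:
  d/dx[x^5] = 5x^4
  d/dx[-xy] = -x·y' - y
  d/dx[y^4] = 4y^3·y'
Adding these up, d/dx[F] = 0 becomes
  (5x^4 - y) + (-x + 4y^3)·y' = 0,
so isolating y',
  dy/dx = -(5x^4 - y)/(-x + 4y^3) = (5x^4 - y)/(x - 4y^3)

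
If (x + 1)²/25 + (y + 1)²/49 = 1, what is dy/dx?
Differentiate both sides with respect to x, treating y as y(x). By the chain rule, any term containing y contributes a factor of y' = dy/dx when we differentiate it.

Move every term to one side and write the relation as F(x, y) = 0. Term by term,
  d/dx[(x + 1)^2/25] = 2x/25 + 2/25
  d/dx[(y + 1)^2/49] = 2·y'(y + 1)/49
  d/dx[-1] = 0

The pieces without y' make up ∂F/∂x and the coefficient of y' is ∂F/∂y:
  ∂F/∂x = 2x/25 + 2/25,
  ∂F/∂y = 2y/49 + 2/49.

Since d/dx[F] = ∂F/∂x + (∂F/∂y)·y' = 0, solve for y':
  (∂F/∂y)·y' = -∂F/∂x
  dy/dx = -(∂F/∂x)/(∂F/∂y) = -(2x/25 + 2/25)/(2y/49 + 2/49)
        = -(2(x + 1)/25)/(2(y + 1)/49) = 49(-x - 1)/(25(y + 1))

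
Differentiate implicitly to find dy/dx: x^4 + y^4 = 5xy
Differentiate both sides with respect to x, treating y as y(x). By the chain rule, any term containing y contributes a factor of y' = dy/dx when we differentiate it.

Move every term to one side and write the relation as F(x, y) = 0. Term by term,
  d/dx[x^4] = 4x^3
  d/dx[-5xy] = -5x·y' - 5y
  d/dx[y^4] = 4y^3·y'

The pieces without y' make up ∂F/∂x and the coefficient of y' is ∂F/∂y:
  ∂F/∂x = 4x^3 - 5y,
  ∂F/∂y = -5x + 4y^3.

Since d/dx[F] = ∂F/∂x + (∂F/∂y)·y' = 0, solve for y':
  (∂F/∂y)·y' = -∂F/∂x
  dy/dx = -(∂F/∂x)/(∂F/∂y) = -(4x^3 - 5y)/(-5x + 4y^3) = (4x^3 - 5y)/(5x - 4y^3)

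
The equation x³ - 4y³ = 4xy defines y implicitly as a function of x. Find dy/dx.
Differentiate the relation implicitly: treat y = y(x) and apply the chain rule, so every y-derivative picks up a y' = dy/dx factor.

With everything moved to the left-hand side, differentiate term by term:
  d/dx[x^3] = 3x^2
  d/dx[-4xy] = -4x·y' - 4y
  d/dx[-4y^3] = -12y^2·y'

Separating the contributions that come from x directly and those that come through y:
  without y':      3x^2 - 4y
  multiplying y':  -4x - 12y^2

so (3x^2 - 4y) + (-4x - 12y^2)·y' = 0, and therefore
  dy/dx = -(3x^2 - 4y)/(-4x - 12y^2) = (3x^2/4 - y)/(x + 3y^2)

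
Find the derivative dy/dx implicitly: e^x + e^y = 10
Take d/dx of both sides. Since y is implicitly a function of x, the chain rule attaches a y' = dy/dx factor whenever we differentiate through y.

Set F(x, y) = (left side) − (right side), so the curve is F = 0. Differentiating each term of F:
  d/dx[e^(x)] = e^(x)
  d/dx[e^(y)] = y'·e^(y)
  d/dx[-10] = 0

Collecting, the y'-free part is the partial derivative in x and the y' coefficient is the partial derivative in y:
  ∂F/∂x = e^(x)
  ∂F/∂y = e^(y)

so d/dx[F(x, y(x))] = ∂F/∂x + (∂F/∂y)·y' = 0. Rearranging,
  dy/dx = -(∂F/∂x)/(∂F/∂y) = -(e^(x))/(e^(y)) = -e^(x - y)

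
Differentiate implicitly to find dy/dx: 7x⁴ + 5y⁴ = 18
Differentiate the relation implicitly: treat y = y(x) and apply the chain rule, so every y-derivative picks up a y' = dy/dx factor.

With everything moved to the left-hand side, differentiate term by term:
  d/dx[7x^4] = 28x^3
  d/dx[5y^4] = 20y^3·y'
  d/dx[-18] = 0

Separating the contributions that come from x directly and those that come through y:
  without y':      28x^3
  multiplying y':  20y^3

so (28x^3) + (20y^3)·y' = 0, and therefore
  dy/dx = -(28x^3)/(20y^3) = -7x^3/(5y^3)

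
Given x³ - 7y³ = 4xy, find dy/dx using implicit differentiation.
Differentiate the relation implicitly: treat y = y(x) and apply the chain rule, so every y-derivative picks up a y' = dy/dx factor.

With everything moved to the left-hand side, differentiate term by term:
  d/dx[x^3] = 3x^2
  d/dx[-4xy] = -4x·y' - 4y
  d/dx[-7y^3] = -21y^2·y'

Separating the contributions that come from x directly and those that come through y:
  without y':      3x^2 - 4y
  multiplying y':  -4x - 21y^2

so (3x^2 - 4y) + (-4x - 21y^2)·y' = 0, and therefore
  dy/dx = -(3x^2 - 4y)/(-4x - 21y^2) = (3x^2 - 4y)/(4x + 21y^2)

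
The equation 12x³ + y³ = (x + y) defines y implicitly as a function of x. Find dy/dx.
Apply d/dx to both sides, remembering that y depends on x. Each occurrence of y therefore brings in a y' = dy/dx via the chain rule.

With F(x, y) equal to the left-hand side minus the right, differentiate F term by term:
  d/dx[12x^3] = 36x^2
  d/dx[-x] = -1
  d/dx[y^3] = 3y^2·y'
  d/dx[-y] = -y'
Adding these up, d/dx[F] = 0 becomes
  (36x^2 - 1) + (3y^2 - 1)·y' = 0,
so isolating y',
  dy/dx = -(36x^2 - 1)/(3y^2 - 1) = (1 - 36x^2)/(3y^2 - 1)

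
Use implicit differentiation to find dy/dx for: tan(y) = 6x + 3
Differentiate both sides with respect to x, treating y as y(x). By the chain rule, any term containing y contributes a factor of y' = dy/dx when we differentiate it.

Move every term to one side and write the relation as F(x, y) = 0. Term by term,
  d/dx[-6x] = -6
  d/dx[tan(y)] = y'(tan(y)^2 + 1)
  d/dx[-3] = 0

The pieces without y' make up ∂F/∂x and the coefficient of y' is ∂F/∂y:
  ∂F/∂x = -6,
  ∂F/∂y = tan(y)^2 + 1.

Since d/dx[F] = ∂F/∂x + (∂F/∂y)·y' = 0, solve for y':
  (∂F/∂y)·y' = -∂F/∂x
  dy/dx = -(∂F/∂x)/(∂F/∂y) = -(-6)/(tan(y)^2 + 1) = 6cos(y)^2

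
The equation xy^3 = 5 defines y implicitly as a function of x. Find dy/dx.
Differentiate both sides with respect to x, treating y as y(x). By the chain rule, any term containing y contributes a factor of y' = dy/dx when we differentiate it.

Move every term to one side and write the relation as F(x, y) = 0. Term by term,
  d/dx[xy^3] = 3xy^2·y' + y^3
  d/dx[-5] = 0

The pieces without y' make up ∂F/∂x and the coefficient of y' is ∂F/∂y:
  ∂F/∂x = y^3,
  ∂F/∂y = 3xy^2.

Since d/dx[F] = ∂F/∂x + (∂F/∂y)·y' = 0, solve for y':
  (∂F/∂y)·y' = -∂F/∂x
  dy/dx = -(∂F/∂x)/(∂F/∂y) = -(y^3)/(3xy^2) = -y/(3x)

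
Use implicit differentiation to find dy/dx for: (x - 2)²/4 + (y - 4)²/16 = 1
Apply d/dx to both sides, remembering that y depends on x. Each occurrence of y therefore brings in a y' = dy/dx via the chain rule.

With F(x, y) equal to the left-hand side minus the right, differentiate F term by term:
  d/dx[(x - 2)^2/4] = x/2 - 1
  d/dx[(y - 4)^2/16] = y'(y - 4)/8
  d/dx[-1] = 0
Adding these up, d/dx[F] = 0 becomes
  (x/2 - 1) + (y/8 - 1/2)·y' = 0,
so isolating y',
  dy/dx = -(x/2 - 1)/(y/8 - 1/2)
        = -((x - 2)/2)/((y - 4)/8) = 4(2 - x)/(y - 4)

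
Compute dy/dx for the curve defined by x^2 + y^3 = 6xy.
Differentiate both sides with respect to x, treating y as y(x). By the chain rule, any term containing y contributes a factor of y' = dy/dx when we differentiate it.

Move every term to one side and write the relation as F(x, y) = 0. Term by term,
  d/dx[x^2] = 2x
  d/dx[-6xy] = -6x·y' - 6y
  d/dx[y^3] = 3y^2·y'

The pieces without y' make up ∂F/∂x and the coefficient of y' is ∂F/∂y:
  ∂F/∂x = 2x - 6y,
  ∂F/∂y = -6x + 3y^2.

Since d/dx[F] = ∂F/∂x + (∂F/∂y)·y' = 0, solve for y':
  (∂F/∂y)·y' = -∂F/∂x
  dy/dx = -(∂F/∂x)/(∂F/∂y) = -(2x - 6y)/(-6x + 3y^2) = 2(x - 3y)/(3(2x - y^2))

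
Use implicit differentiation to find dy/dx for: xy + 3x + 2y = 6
Differentiate the relation implicitly: treat y = y(x) and apply the chain rule, so every y-derivative picks up a y' = dy/dx factor.

With everything moved to the left-hand side, differentiate term by term:
  d/dx[xy] = x·y' + y
  d/dx[3x] = 3
  d/dx[2y] = 2·y'
  d/dx[-6] = 0

Separating the contributions that come from x directly and those that come through y:
  without y':      y + 3
  multiplying y':  x + 2

so (y + 3) + (x + 2)·y' = 0, and therefore
  dy/dx = -(y + 3)/(x + 2) = (-y - 3)/(x + 2)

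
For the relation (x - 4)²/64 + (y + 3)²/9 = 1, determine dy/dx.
Take d/dx of both sides. Since y is implicitly a function of x, the chain rule attaches a y' = dy/dx factor whenever we differentiate through y.

Set F(x, y) = (left side) − (right side), so the curve is F = 0. Differentiating each term of F:
  d/dx[(x - 4)^2/64] = x/32 - 1/8
  d/dx[(y + 3)^2/9] = 2·y'(y + 3)/9
  d/dx[-1] = 0

Collecting, the y'-free part is the partial derivative in x and the y' coefficient is the partial derivative in y:
  ∂F/∂x = x/32 - 1/8
  ∂F/∂y = 2y/9 + 2/3

so d/dx[F(x, y(x))] = ∂F/∂x + (∂F/∂y)·y' = 0. Rearranging,
  dy/dx = -(∂F/∂x)/(∂F/∂y) = -(x/32 - 1/8)/(2y/9 + 2/3)
        = -((x - 4)/32)/(2(y + 3)/9) = 9(4 - x)/(64(y + 3))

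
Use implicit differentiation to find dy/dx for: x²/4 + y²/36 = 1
Take d/dx of both sides. Since y is implicitly a function of x, the chain rule attaches a y' = dy/dx factor whenever we differentiate through y.

Set F(x, y) = (left side) − (right side), so the curve is F = 0. Differentiating each term of F:
  d/dx[x^2/4] = x/2
  d/dx[y^2/36] = y·y'/18
  d/dx[-1] = 0

Collecting, the y'-free part is the partial derivative in x and the y' coefficient is the partial derivative in y:
  ∂F/∂x = x/2
  ∂F/∂y = y/18

so d/dx[F(x, y(x))] = ∂F/∂x + (∂F/∂y)·y' = 0. Rearranging,
  dy/dx = -(∂F/∂x)/(∂F/∂y) = -(x/2)/(y/18) = -9x/y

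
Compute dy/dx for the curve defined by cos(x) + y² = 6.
Differentiate both sides with respect to x, treating y as y(x). By the chain rule, any term containing y contributes a factor of y' = dy/dx when we differentiate it.

Move every term to one side and write the relation as F(x, y) = 0. Term by term,
  d/dx[y^2] = 2y·y'
  d/dx[cos(x)] = -sin(x)
  d/dx[-6] = 0

The pieces without y' make up ∂F/∂x and the coefficient of y' is ∂F/∂y:
  ∂F/∂x = -sin(x),
  ∂F/∂y = 2y.

Since d/dx[F] = ∂F/∂x + (∂F/∂y)·y' = 0, solve for y':
  (∂F/∂y)·y' = -∂F/∂x
  dy/dx = -(∂F/∂x)/(∂F/∂y) = -(-sin(x))/(2y) = sin(x)/(2y)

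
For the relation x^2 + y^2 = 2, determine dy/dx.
Apply d/dx to both sides, remembering that y depends on x. Each occurrence of y therefore brings in a y' = dy/dx via the chain rule.

With F(x, y) equal to the left-hand side minus the right, differentiate F term by term:
  d/dx[x^2] = 2x
  d/dx[y^2] = 2y·y'
  d/dx[-2] = 0
Adding these up, d/dx[F] = 0 becomes
  (2x) + (2y)·y' = 0,
so isolating y',
  dy/dx = -(2x)/(2y) = -x/y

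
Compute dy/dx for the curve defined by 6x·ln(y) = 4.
Apply d/dx to both sides, remembering that y depends on x. Each occurrence of y therefore brings in a y' = dy/dx via the chain rule.

With F(x, y) equal to the left-hand side minus the right, differentiate F term by term:
  d/dx[6x·ln(y)] = 6x·y'/y + 6ln(y)
  d/dx[-4] = 0
Adding these up, d/dx[F] = 0 becomes
  (6ln(y)) + (6x/y)·y' = 0,
so isolating y',
  dy/dx = -(6ln(y))/(6x/y) = -y·ln(y)/x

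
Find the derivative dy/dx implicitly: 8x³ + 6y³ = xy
Differentiate the relation implicitly: treat y = y(x) and apply the chain rule, so every y-derivative picks up a y' = dy/dx factor.

With everything moved to the left-hand side, differentiate term by term:
  d/dx[8x^3] = 24x^2
  d/dx[-xy] = -x·y' - y
  d/dx[6y^3] = 18y^2·y'

Separating the contributions that come from x directly and those that come through y:
  without y':      24x^2 - y
  multiplying y':  -x + 18y^2

so (24x^2 - y) + (-x + 18y^2)·y' = 0, and therefore
  dy/dx = -(24x^2 - y)/(-x + 18y^2) = (24x^2 - y)/(x - 18y^2)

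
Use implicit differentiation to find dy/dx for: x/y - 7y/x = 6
Apply d/dx to both sides, remembering that y depends on x. Each occurrence of y therefore brings in a y' = dy/dx via the chain rule.

With F(x, y) equal to the left-hand side minus the right, differentiate F term by term:
  d/dx[x/y] = -x·y'/y^2 + 1/y
  d/dx[-7y/x] = -7·y'/x + 7y/x^2
  d/dx[-6] = 0
Adding these up, d/dx[F] = 0 becomes
  (1/y + 7y/x^2) + (-x/y^2 - 7/x)·y' = 0,
so isolating y',
  dy/dx = -(1/y + 7y/x^2)/(-x/y^2 - 7/x)
        = -((x^2 + 7y^2)/(x^2y))/(-(x^2 + 7y^2)/(xy^2)) = y/x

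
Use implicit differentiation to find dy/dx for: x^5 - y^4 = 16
Differentiate the relation implicitly: treat y = y(x) and apply the chain rule, so every y-derivative picks up a y' = dy/dx factor.

With everything moved to the left-hand side, differentiate term by term:
  d/dx[x^5] = 5x^4
  d/dx[-y^4] = -4y^3·y'
  d/dx[-16] = 0

Separating the contributions that come from x directly and those that come through y:
  without y':      5x^4
  multiplying y':  -4y^3

so (5x^4) + (-4y^3)·y' = 0, and therefore
  dy/dx = -(5x^4)/(-4y^3) = 5x^4/(4y^3)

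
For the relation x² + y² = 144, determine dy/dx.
Apply d/dx to both sides, remembering that y depends on x. Each occurrence of y therefore brings in a y' = dy/dx via the chain rule.

With F(x, y) equal to the left-hand side minus the right, differentiate F term by term:
  d/dx[x^2] = 2x
  d/dx[y^2] = 2y·y'
  d/dx[-144] = 0
Adding these up, d/dx[F] = 0 becomes
  (2x) + (2y)·y' = 0,
so isolating y',
  dy/dx = -(2x)/(2y) = -x/y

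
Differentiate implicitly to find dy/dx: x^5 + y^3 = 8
Differentiate the relation implicitly: treat y = y(x) and apply the chain rule, so every y-derivative picks up a y' = dy/dx factor.

With everything moved to the left-hand side, differentiate term by term:
  d/dx[x^5] = 5x^4
  d/dx[y^3] = 3y^2·y'
  d/dx[-8] = 0

Separating the contributions that come from x directly and those that come through y:
  without y':      5x^4
  multiplying y':  3y^2

so (5x^4) + (3y^2)·y' = 0, and therefore
  dy/dx = -(5x^4)/(3y^2) = -5x^4/(3y^2)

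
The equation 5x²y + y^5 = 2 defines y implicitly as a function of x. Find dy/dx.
Differentiate both sides with respect to x, treating y as y(x). By the chain rule, any term containing y contributes a factor of y' = dy/dx when we differentiate it.

Move every term to one side and write the relation as F(x, y) = 0. Term by term,
  d/dx[5x^2y] = 5x^2·y' + 10xy
  d/dx[y^5] = 5y^4·y'
  d/dx[-2] = 0

The pieces without y' make up ∂F/∂x and the coefficient of y' is ∂F/∂y:
  ∂F/∂x = 10xy,
  ∂F/∂y = 5x^2 + 5y^4.

Since d/dx[F] = ∂F/∂x + (∂F/∂y)·y' = 0, solve for y':
  (∂F/∂y)·y' = -∂F/∂x
  dy/dx = -(∂F/∂x)/(∂F/∂y) = -(10xy)/(5x^2 + 5y^4) = -2xy/(x^2 + y^4)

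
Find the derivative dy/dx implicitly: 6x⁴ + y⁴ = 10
Differentiate both sides with respect to x, treating y as y(x). By the chain rule, any term containing y contributes a factor of y' = dy/dx when we differentiate it.

Move every term to one side and write the relation as F(x, y) = 0. Term by term,
  d/dx[6x^4] = 24x^3
  d/dx[y^4] = 4y^3·y'
  d/dx[-10] = 0

The pieces without y' make up ∂F/∂x and the coefficient of y' is ∂F/∂y:
  ∂F/∂x = 24x^3,
  ∂F/∂y = 4y^3.

Since d/dx[F] = ∂F/∂x + (∂F/∂y)·y' = 0, solve for y':
  (∂F/∂y)·y' = -∂F/∂x
  dy/dx = -(∂F/∂x)/(∂F/∂y) = -(24x^3)/(4y^3) = -6x^3/y^3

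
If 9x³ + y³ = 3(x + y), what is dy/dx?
Differentiate both sides with respect to x, treating y as y(x). By the chain rule, any term containing y contributes a factor of y' = dy/dx when we differentiate it.

Move every term to one side and write the relation as F(x, y) = 0. Term by term,
  d/dx[9x^3] = 27x^2
  d/dx[-3x] = -3
  d/dx[y^3] = 3y^2·y'
  d/dx[-3y] = -3·y'

The pieces without y' make up ∂F/∂x and the coefficient of y' is ∂F/∂y:
  ∂F/∂x = 27x^2 - 3,
  ∂F/∂y = 3y^2 - 3.

Since d/dx[F] = ∂F/∂x + (∂F/∂y)·y' = 0, solve for y':
  (∂F/∂y)·y' = -∂F/∂x
  dy/dx = -(∂F/∂x)/(∂F/∂y) = -(27x^2 - 3)/(3y^2 - 3) = (1 - 9x^2)/(y^2 - 1)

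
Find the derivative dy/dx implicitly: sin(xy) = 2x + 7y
Take d/dx of both sides. Since y is implicitly a function of x, the chain rule attaches a y' = dy/dx factor whenever we differentiate through y.

Set F(x, y) = (left side) − (right side), so the curve is F = 0. Differentiating each term of F:
  d/dx[-2x] = -2
  d/dx[-7y] = -7·y'
  d/dx[sin(xy)] = (x·y' + y)·cos(xy)

Collecting, the y'-free part is the partial derivative in x and the y' coefficient is the partial derivative in y:
  ∂F/∂x = y·cos(xy) - 2
  ∂F/∂y = x·cos(xy) - 7

so d/dx[F(x, y(x))] = ∂F/∂x + (∂F/∂y)·y' = 0. Rearranging,
  dy/dx = -(∂F/∂x)/(∂F/∂y) = -(y·cos(xy) - 2)/(x·cos(xy) - 7) = (-y·cos(xy) + 2)/(x·cos(xy) - 7)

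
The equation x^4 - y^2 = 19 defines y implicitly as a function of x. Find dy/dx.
Apply d/dx to both sides, remembering that y depends on x. Each occurrence of y therefore brings in a y' = dy/dx via the chain rule.

With F(x, y) equal to the left-hand side minus the right, differentiate F term by term:
  d/dx[x^4] = 4x^3
  d/dx[-y^2] = -2y·y'
  d/dx[-19] = 0
Adding these up, d/dx[F] = 0 becomes
  (4x^3) + (-2y)·y' = 0,
so isolating y',
  dy/dx = -(4x^3)/(-2y) = 2x^3/y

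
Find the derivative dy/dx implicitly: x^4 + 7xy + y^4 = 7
Differentiate both sides with respect to x, treating y as y(x). By the chain rule, any term containing y contributes a factor of y' = dy/dx when we differentiate it.

Move every term to one side and write the relation as F(x, y) = 0. Term by term,
  d/dx[x^4] = 4x^3
  d/dx[7xy] = 7x·y' + 7y
  d/dx[y^4] = 4y^3·y'
  d/dx[-7] = 0

The pieces without y' make up ∂F/∂x and the coefficient of y' is ∂F/∂y:
  ∂F/∂x = 4x^3 + 7y,
  ∂F/∂y = 7x + 4y^3.

Since d/dx[F] = ∂F/∂x + (∂F/∂y)·y' = 0, solve for y':
  (∂F/∂y)·y' = -∂F/∂x
  dy/dx = -(∂F/∂x)/(∂F/∂y) = -(4x^3 + 7y)/(7x + 4y^3) = (-4x^3 - 7y)/(7x + 4y^3)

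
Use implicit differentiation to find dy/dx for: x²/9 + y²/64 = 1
Differentiate the relation implicitly: treat y = y(x) and apply the chain rule, so every y-derivative picks up a y' = dy/dx factor.

With everything moved to the left-hand side, differentiate term by term:
  d/dx[x^2/9] = 2x/9
  d/dx[y^2/64] = y·y'/32
  d/dx[-1] = 0

Separating the contributions that come from x directly and those that come through y:
  without y':      2x/9
  multiplying y':  y/32

so (2x/9) + (y/32)·y' = 0, and therefore
  dy/dx = -(2x/9)/(y/32) = -64x/(9y)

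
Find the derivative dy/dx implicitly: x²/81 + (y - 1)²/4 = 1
Take d/dx of both sides. Since y is implicitly a function of x, the chain rule attaches a y' = dy/dx factor whenever we differentiate through y.

Set F(x, y) = (left side) − (right side), so the curve is F = 0. Differentiating each term of F:
  d/dx[x^2/81] = 2x/81
  d/dx[(y - 1)^2/4] = y'(y - 1)/2
  d/dx[-1] = 0

Collecting, the y'-free part is the partial derivative in x and the y' coefficient is the partial derivative in y:
  ∂F/∂x = 2x/81
  ∂F/∂y = y/2 - 1/2

so d/dx[F(x, y(x))] = ∂F/∂x + (∂F/∂y)·y' = 0. Rearranging,
  dy/dx = -(∂F/∂x)/(∂F/∂y) = -(2x/81)/(y/2 - 1/2)
        = -(2x/81)/((y - 1)/2) = -4x/(81y - 81)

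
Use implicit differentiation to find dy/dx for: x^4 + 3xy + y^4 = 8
Apply d/dx to both sides, remembering that y depends on x. Each occurrence of y therefore brings in a y' = dy/dx via the chain rule.

With F(x, y) equal to the left-hand side minus the right, differentiate F term by term:
  d/dx[x^4] = 4x^3
  d/dx[3xy] = 3x·y' + 3y
  d/dx[y^4] = 4y^3·y'
  d/dx[-8] = 0
Adding these up, d/dx[F] = 0 becomes
  (4x^3 + 3y) + (3x + 4y^3)·y' = 0,
so isolating y',
  dy/dx = -(4x^3 + 3y)/(3x + 4y^3) = (-4x^3 - 3y)/(3x + 4y^3)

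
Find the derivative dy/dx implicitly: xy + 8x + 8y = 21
Take d/dx of both sides. Since y is implicitly a function of x, the chain rule attaches a y' = dy/dx factor whenever we differentiate through y.

Set F(x, y) = (left side) − (right side), so the curve is F = 0. Differentiating each term of F:
  d/dx[xy] = x·y' + y
  d/dx[8x] = 8
  d/dx[8y] = 8·y'
  d/dx[-21] = 0

Collecting, the y'-free part is the partial derivative in x and the y' coefficient is the partial derivative in y:
  ∂F/∂x = y + 8
  ∂F/∂y = x + 8

so d/dx[F(x, y(x))] = ∂F/∂x + (∂F/∂y)·y' = 0. Rearranging,
  dy/dx = -(∂F/∂x)/(∂F/∂y) = -(y + 8)/(x + 8) = (-y - 8)/(x + 8)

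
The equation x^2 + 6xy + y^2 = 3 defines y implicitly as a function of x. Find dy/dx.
Differentiate the relation implicitly: treat y = y(x) and apply the chain rule, so every y-derivative picks up a y' = dy/dx factor.

With everything moved to the left-hand side, differentiate term by term:
  d/dx[x^2] = 2x
  d/dx[6xy] = 6x·y' + 6y
  d/dx[y^2] = 2y·y'
  d/dx[-3] = 0

Separating the contributions that come from x directly and those that come through y:
  without y':      2x + 6y
  multiplying y':  6x + 2y

so (2x + 6y) + (6x + 2y)·y' = 0, and therefore
  dy/dx = -(2x + 6y)/(6x + 2y) = (-x - 3y)/(3x + y)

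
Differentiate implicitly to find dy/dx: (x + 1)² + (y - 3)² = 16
Take d/dx of both sides. Since y is implicitly a function of x, the chain rule attaches a y' = dy/dx factor whenever we differentiate through y.

Set F(x, y) = (left side) − (right side), so the curve is F = 0. Differentiating each term of F:
  d/dx[(x + 1)^2] = 2x + 2
  d/dx[(y - 3)^2] = 2·y'(y - 3)
  d/dx[-16] = 0

Collecting, the y'-free part is the partial derivative in x and the y' coefficient is the partial derivative in y:
  ∂F/∂x = 2x + 2
  ∂F/∂y = 2y - 6

so d/dx[F(x, y(x))] = ∂F/∂x + (∂F/∂y)·y' = 0. Rearranging,
  dy/dx = -(∂F/∂x)/(∂F/∂y) = -(2x + 2)/(2y - 6) = (-x - 1)/(y - 3)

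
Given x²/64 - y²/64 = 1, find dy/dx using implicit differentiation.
Differentiate the relation implicitly: treat y = y(x) and apply the chain rule, so every y-derivative picks up a y' = dy/dx factor.

With everything moved to the left-hand side, differentiate term by term:
  d/dx[x^2/64] = x/32
  d/dx[-y^2/64] = -y·y'/32
  d/dx[-1] = 0

Separating the contributions that come from x directly and those that come through y:
  without y':      x/32
  multiplying y':  -y/32

so (x/32) + (-y/32)·y' = 0, and therefore
  dy/dx = -(x/32)/(-y/32) = x/y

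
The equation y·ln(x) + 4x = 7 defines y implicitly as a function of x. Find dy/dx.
Differentiate both sides with respect to x, treating y as y(x). By the chain rule, any term containing y contributes a factor of y' = dy/dx when we differentiate it.

Move every term to one side and write the relation as F(x, y) = 0. Term by term,
  d/dx[4x] = 4
  d/dx[y·ln(x)] = y'·ln(x) + y/x
  d/dx[-7] = 0

The pieces without y' make up ∂F/∂x and the coefficient of y' is ∂F/∂y:
  ∂F/∂x = 4 + y/x,
  ∂F/∂y = ln(x).

Since d/dx[F] = ∂F/∂x + (∂F/∂y)·y' = 0, solve for y':
  (∂F/∂y)·y' = -∂F/∂x
  dy/dx = -(∂F/∂x)/(∂F/∂y) = -(4 + y/x)/(ln(x))
        = -((4x + y)/x)/(ln(x)) = (-4x - y)/(x·ln(x))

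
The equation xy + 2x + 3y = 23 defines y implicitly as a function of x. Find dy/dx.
Apply d/dx to both sides, remembering that y depends on x. Each occurrence of y therefore brings in a y' = dy/dx via the chain rule.

With F(x, y) equal to the left-hand side minus the right, differentiate F term by term:
  d/dx[xy] = x·y' + y
  d/dx[2x] = 2
  d/dx[3y] = 3·y'
  d/dx[-23] = 0
Adding these up, d/dx[F] = 0 becomes
  (y + 2) + (x + 3)·y' = 0,
so isolating y',
  dy/dx = -(y + 2)/(x + 3) = (-y - 2)/(x + 3)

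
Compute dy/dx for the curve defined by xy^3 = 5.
Apply d/dx to both sides, remembering that y depends on x. Each occurrence of y therefore brings in a y' = dy/dx via the chain rule.

With F(x, y) equal to the left-hand side minus the right, differentiate F term by term:
  d/dx[xy^3] = 3xy^2·y' + y^3
  d/dx[-5] = 0
Adding these up, d/dx[F] = 0 becomes
  (y^3) + (3xy^2)·y' = 0,
so isolating y',
  dy/dx = -(y^3)/(3xy^2) = -y/(3x)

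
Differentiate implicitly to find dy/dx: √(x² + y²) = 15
Take d/dx of both sides. Since y is implicitly a function of x, the chain rule attaches a y' = dy/dx factor whenever we differentiate through y.

Set F(x, y) = (left side) − (right side), so the curve is F = 0. Differentiating each term of F:
  d/dx[√(x^2 + y^2)] = (x + y·y')/√(x^2 + y^2)
  d/dx[-15] = 0

Collecting, the y'-free part is the partial derivative in x and the y' coefficient is the partial derivative in y:
  ∂F/∂x = x/√(x^2 + y^2)
  ∂F/∂y = y/√(x^2 + y^2)

so d/dx[F(x, y(x))] = ∂F/∂x + (∂F/∂y)·y' = 0. Rearranging,
  dy/dx = -(∂F/∂x)/(∂F/∂y) = -(x/√(x^2 + y^2))/(y/√(x^2 + y^2)) = -x/y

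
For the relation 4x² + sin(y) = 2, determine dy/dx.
Take d/dx of both sides. Since y is implicitly a function of x, the chain rule attaches a y' = dy/dx factor whenever we differentiate through y.

Set F(x, y) = (left side) − (right side), so the curve is F = 0. Differentiating each term of F:
  d/dx[4x^2] = 8x
  d/dx[sin(y)] = y'·cos(y)
  d/dx[-2] = 0

Collecting, the y'-free part is the partial derivative in x and the y' coefficient is the partial derivative in y:
  ∂F/∂x = 8x
  ∂F/∂y = cos(y)

so d/dx[F(x, y(x))] = ∂F/∂x + (∂F/∂y)·y' = 0. Rearranging,
  dy/dx = -(∂F/∂x)/(∂F/∂y) = -(8x)/(cos(y)) = -8x/cos(y)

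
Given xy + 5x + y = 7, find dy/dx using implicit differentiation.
Apply d/dx to both sides, remembering that y depends on x. Each occurrence of y therefore brings in a y' = dy/dx via the chain rule.

With F(x, y) equal to the left-hand side minus the right, differentiate F term by term:
  d/dx[xy] = x·y' + y
  d/dx[5x] = 5
  d/dx[y] = y'
  d/dx[-7] = 0
Adding these up, d/dx[F] = 0 becomes
  (y + 5) + (x + 1)·y' = 0,
so isolating y',
  dy/dx = -(y + 5)/(x + 1) = (-y - 5)/(x + 1)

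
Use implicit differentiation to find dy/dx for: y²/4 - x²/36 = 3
Differentiate both sides with respect to x, treating y as y(x). By the chain rule, any term containing y contributes a factor of y' = dy/dx when we differentiate it.

Move every term to one side and write the relation as F(x, y) = 0. Term by term,
  d/dx[-x^2/36] = -x/18
  d/dx[y^2/4] = y·y'/2
  d/dx[-3] = 0

The pieces without y' make up ∂F/∂x and the coefficient of y' is ∂F/∂y:
  ∂F/∂x = -x/18,
  ∂F/∂y = y/2.

Since d/dx[F] = ∂F/∂x + (∂F/∂y)·y' = 0, solve for y':
  (∂F/∂y)·y' = -∂F/∂x
  dy/dx = -(∂F/∂x)/(∂F/∂y) = -(-x/18)/(y/2) = x/(9y)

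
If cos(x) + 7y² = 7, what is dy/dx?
Take d/dx of both sides. Since y is implicitly a function of x, the chain rule attaches a y' = dy/dx factor whenever we differentiate through y.

Set F(x, y) = (left side) − (right side), so the curve is F = 0. Differentiating each term of F:
  d/dx[7y^2] = 14y·y'
  d/dx[cos(x)] = -sin(x)
  d/dx[-7] = 0

Collecting, the y'-free part is the partial derivative in x and the y' coefficient is the partial derivative in y:
  ∂F/∂x = -sin(x)
  ∂F/∂y = 14y

so d/dx[F(x, y(x))] = ∂F/∂x + (∂F/∂y)·y' = 0. Rearranging,
  dy/dx = -(∂F/∂x)/(∂F/∂y) = -(-sin(x))/(14y) = sin(x)/(14y)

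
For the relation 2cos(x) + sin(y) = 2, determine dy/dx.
Differentiate both sides with respect to x, treating y as y(x). By the chain rule, any term containing y contributes a factor of y' = dy/dx when we differentiate it.

Move every term to one side and write the relation as F(x, y) = 0. Term by term,
  d/dx[sin(y)] = y'·cos(y)
  d/dx[2cos(x)] = -2sin(x)
  d/dx[-2] = 0

The pieces without y' make up ∂F/∂x and the coefficient of y' is ∂F/∂y:
  ∂F/∂x = -2sin(x),
  ∂F/∂y = cos(y).

Since d/dx[F] = ∂F/∂x + (∂F/∂y)·y' = 0, solve for y':
  (∂F/∂y)·y' = -∂F/∂x
  dy/dx = -(∂F/∂x)/(∂F/∂y) = -(-2sin(x))/(cos(y)) = 2sin(x)/cos(y)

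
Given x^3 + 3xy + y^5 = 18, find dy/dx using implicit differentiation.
Differentiate both sides with respect to x, treating y as y(x). By the chain rule, any term containing y contributes a factor of y' = dy/dx when we differentiate it.

Move every term to one side and write the relation as F(x, y) = 0. Term by term,
  d/dx[x^3] = 3x^2
  d/dx[3xy] = 3x·y' + 3y
  d/dx[y^5] = 5y^4·y'
  d/dx[-18] = 0

The pieces without y' make up ∂F/∂x and the coefficient of y' is ∂F/∂y:
  ∂F/∂x = 3x^2 + 3y,
  ∂F/∂y = 3x + 5y^4.

Since d/dx[F] = ∂F/∂x + (∂F/∂y)·y' = 0, solve for y':
  (∂F/∂y)·y' = -∂F/∂x
  dy/dx = -(∂F/∂x)/(∂F/∂y) = -(3x^2 + 3y)/(3x + 5y^4) = 3(-x^2 - y)/(3x + 5y^4)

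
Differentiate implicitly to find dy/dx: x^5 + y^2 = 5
Differentiate both sides with respect to x, treating y as y(x). By the chain rule, any term containing y contributes a factor of y' = dy/dx when we differentiate it.

Move every term to one side and write the relation as F(x, y) = 0. Term by term,
  d/dx[x^5] = 5x^4
  d/dx[y^2] = 2y·y'
  d/dx[-5] = 0

The pieces without y' make up ∂F/∂x and the coefficient of y' is ∂F/∂y:
  ∂F/∂x = 5x^4,
  ∂F/∂y = 2y.

Since d/dx[F] = ∂F/∂x + (∂F/∂y)·y' = 0, solve for y':
  (∂F/∂y)·y' = -∂F/∂x
  dy/dx = -(∂F/∂x)/(∂F/∂y) = -(5x^4)/(2y) = -5x^4/(2y)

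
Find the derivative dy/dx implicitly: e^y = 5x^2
Take d/dx of both sides. Since y is implicitly a function of x, the chain rule attaches a y' = dy/dx factor whenever we differentiate through y.

Set F(x, y) = (left side) − (right side), so the curve is F = 0. Differentiating each term of F:
  d/dx[-5x^2] = -10x
  d/dx[e^(y)] = y'·e^(y)

Collecting, the y'-free part is the partial derivative in x and the y' coefficient is the partial derivative in y:
  ∂F/∂x = -10x
  ∂F/∂y = e^(y)

so d/dx[F(x, y(x))] = ∂F/∂x + (∂F/∂y)·y' = 0. Rearranging,
  dy/dx = -(∂F/∂x)/(∂F/∂y) = -(-10x)/(e^(y)) = 10x·e^(-y)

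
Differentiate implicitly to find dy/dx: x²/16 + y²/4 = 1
Take d/dx of both sides. Since y is implicitly a function of x, the chain rule attaches a y' = dy/dx factor whenever we differentiate through y.

Set F(x, y) = (left side) − (right side), so the curve is F = 0. Differentiating each term of F:
  d/dx[x^2/16] = x/8
  d/dx[y^2/4] = y·y'/2
  d/dx[-1] = 0

Collecting, the y'-free part is the partial derivative in x and the y' coefficient is the partial derivative in y:
  ∂F/∂x = x/8
  ∂F/∂y = y/2

so d/dx[F(x, y(x))] = ∂F/∂x + (∂F/∂y)·y' = 0. Rearranging,
  dy/dx = -(∂F/∂x)/(∂F/∂y) = -(x/8)/(y/2) = -x/(4y)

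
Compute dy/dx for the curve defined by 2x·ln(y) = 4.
Differentiate both sides with respect to x, treating y as y(x). By the chain rule, any term containing y contributes a factor of y' = dy/dx when we differentiate it.

Move every term to one side and write the relation as F(x, y) = 0. Term by term,
  d/dx[2x·ln(y)] = 2x·y'/y + 2ln(y)
  d/dx[-4] = 0

The pieces without y' make up ∂F/∂x and the coefficient of y' is ∂F/∂y:
  ∂F/∂x = 2ln(y),
  ∂F/∂y = 2x/y.

Since d/dx[F] = ∂F/∂x + (∂F/∂y)·y' = 0, solve for y':
  (∂F/∂y)·y' = -∂F/∂x
  dy/dx = -(∂F/∂x)/(∂F/∂y) = -(2ln(y))/(2x/y) = -y·ln(y)/x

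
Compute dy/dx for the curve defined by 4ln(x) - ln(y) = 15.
Differentiate the relation implicitly: treat y = y(x) and apply the chain rule, so every y-derivative picks up a y' = dy/dx factor.

With everything moved to the left-hand side, differentiate term by term:
  d/dx[4ln(x)] = 4/x
  d/dx[-ln(y)] = -y'/y
  d/dx[-15] = 0

Separating the contributions that come from x directly and those that come through y:
  without y':      4/x
  multiplying y':  -1/y

so (4/x) + (-1/y)·y' = 0, and therefore
  dy/dx = -(4/x)/(-1/y) = 4y/x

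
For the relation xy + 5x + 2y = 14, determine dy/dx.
Take d/dx of both sides. Since y is implicitly a function of x, the chain rule attaches a y' = dy/dx factor whenever we differentiate through y.

Set F(x, y) = (left side) − (right side), so the curve is F = 0. Differentiating each term of F:
  d/dx[xy] = x·y' + y
  d/dx[5x] = 5
  d/dx[2y] = 2·y'
  d/dx[-14] = 0

Collecting, the y'-free part is the partial derivative in x and the y' coefficient is the partial derivative in y:
  ∂F/∂x = y + 5
  ∂F/∂y = x + 2

so d/dx[F(x, y(x))] = ∂F/∂x + (∂F/∂y)·y' = 0. Rearranging,
  dy/dx = -(∂F/∂x)/(∂F/∂y) = -(y + 5)/(x + 2) = (-y - 5)/(x + 2)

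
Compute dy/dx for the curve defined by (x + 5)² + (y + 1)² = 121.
Differentiate the relation implicitly: treat y = y(x) and apply the chain rule, so every y-derivative picks up a y' = dy/dx factor.

With everything moved to the left-hand side, differentiate term by term:
  d/dx[(x + 5)^2] = 2x + 10
  d/dx[(y + 1)^2] = 2·y'(y + 1)
  d/dx[-121] = 0

Separating the contributions that come from x directly and those that come through y:
  without y':      2x + 10
  multiplying y':  2y + 2

so (2x + 10) + (2y + 2)·y' = 0, and therefore
  dy/dx = -(2x + 10)/(2y + 2) = (-x - 5)/(y + 1)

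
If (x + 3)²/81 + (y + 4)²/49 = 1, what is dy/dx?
Differentiate the relation implicitly: treat y = y(x) and apply the chain rule, so every y-derivative picks up a y' = dy/dx factor.

With everything moved to the left-hand side, differentiate term by term:
  d/dx[(x + 3)^2/81] = 2x/81 + 2/27
  d/dx[(y + 4)^2/49] = 2·y'(y + 4)/49
  d/dx[-1] = 0

Separating the contributions that come from x directly and those that come through y:
  without y':      2x/81 + 2/27
  multiplying y':  2y/49 + 8/49

so (2x/81 + 2/27) + (2y/49 + 8/49)·y' = 0, and therefore
  dy/dx = -(2x/81 + 2/27)/(2y/49 + 8/49)
        = -(2(x + 3)/81)/(2(y + 4)/49) = 49(-x - 3)/(81(y + 4))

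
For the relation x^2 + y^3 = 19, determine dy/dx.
Differentiate both sides with respect to x, treating y as y(x). By the chain rule, any term containing y contributes a factor of y' = dy/dx when we differentiate it.

Move every term to one side and write the relation as F(x, y) = 0. Term by term,
  d/dx[x^2] = 2x
  d/dx[y^3] = 3y^2·y'
  d/dx[-19] = 0

The pieces without y' make up ∂F/∂x and the coefficient of y' is ∂F/∂y:
  ∂F/∂x = 2x,
  ∂F/∂y = 3y^2.

Since d/dx[F] = ∂F/∂x + (∂F/∂y)·y' = 0, solve for y':
  (∂F/∂y)·y' = -∂F/∂x
  dy/dx = -(∂F/∂x)/(∂F/∂y) = -(2x)/(3y^2) = -2x/(3y^2)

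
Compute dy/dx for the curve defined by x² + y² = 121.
Apply d/dx to both sides, remembering that y depends on x. Each occurrence of y therefore brings in a y' = dy/dx via the chain rule.

With F(x, y) equal to the left-hand side minus the right, differentiate F term by term:
  d/dx[x^2] = 2x
  d/dx[y^2] = 2y·y'
  d/dx[-121] = 0
Adding these up, d/dx[F] = 0 becomes
  (2x) + (2y)·y' = 0,
so isolating y',
  dy/dx = -(2x)/(2y) = -x/y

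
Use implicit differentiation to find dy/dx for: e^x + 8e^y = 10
Take d/dx of both sides. Since y is implicitly a function of x, the chain rule attaches a y' = dy/dx factor whenever we differentiate through y.

Set F(x, y) = (left side) − (right side), so the curve is F = 0. Differentiating each term of F:
  d/dx[e^(x)] = e^(x)
  d/dx[8e^(y)] = 8·y'·e^(y)
  d/dx[-10] = 0

Collecting, the y'-free part is the partial derivative in x and the y' coefficient is the partial derivative in y:
  ∂F/∂x = e^(x)
  ∂F/∂y = 8e^(y)

so d/dx[F(x, y(x))] = ∂F/∂x + (∂F/∂y)·y' = 0. Rearranging,
  dy/dx = -(∂F/∂x)/(∂F/∂y) = -(e^(x))/(8e^(y)) = -e^(x - y)/8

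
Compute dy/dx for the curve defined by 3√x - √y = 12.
Apply d/dx to both sides, remembering that y depends on x. Each occurrence of y therefore brings in a y' = dy/dx via the chain rule.

With F(x, y) equal to the left-hand side minus the right, differentiate F term by term:
  d/dx[3√(x)] = 3/(2√(x))
  d/dx[-√(y)] = -y'/(2√(y))
  d/dx[-12] = 0
Adding these up, d/dx[F] = 0 becomes
  (3/(2√(x))) + (-1/(2√(y)))·y' = 0,
so isolating y',
  dy/dx = -(3/(2√(x)))/(-1/(2√(y))) = 3√(y)/√(x)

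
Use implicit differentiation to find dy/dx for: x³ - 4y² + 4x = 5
Differentiate both sides with respect to x, treating y as y(x). By the chain rule, any term containing y contributes a factor of y' = dy/dx when we differentiate it.

Move every term to one side and write the relation as F(x, y) = 0. Term by term,
  d/dx[x^3] = 3x^2
  d/dx[4x] = 4
  d/dx[-4y^2] = -8y·y'
  d/dx[-5] = 0

The pieces without y' make up ∂F/∂x and the coefficient of y' is ∂F/∂y:
  ∂F/∂x = 3x^2 + 4,
  ∂F/∂y = -8y.

Since d/dx[F] = ∂F/∂x + (∂F/∂y)·y' = 0, solve for y':
  (∂F/∂y)·y' = -∂F/∂x
  dy/dx = -(∂F/∂x)/(∂F/∂y) = -(3x^2 + 4)/(-8y) = (3x^2 + 4)/(8y)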